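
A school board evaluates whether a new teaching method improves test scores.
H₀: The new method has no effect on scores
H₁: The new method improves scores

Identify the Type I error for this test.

Type I error: rejecting H₀ when it is actually true (false positive).
Type II error: failing to reject H₀ when H₁ is actually true (false negative).

Answer: Concluding the new method improves scores when it actually doesn't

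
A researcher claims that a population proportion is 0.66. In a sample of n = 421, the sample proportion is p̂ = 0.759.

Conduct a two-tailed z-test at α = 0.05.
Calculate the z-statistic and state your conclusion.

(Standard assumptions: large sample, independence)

Answer: z = 4.2881, reject H₀

Derivation:
H₀: p = 0.66, H₁: p ≠ 0.66
Standard error: SE = √(p₀(1-p₀)/n) = √(0.66×0.34/421) = 0.023087
z-statistic: z = (p̂ - p₀)/SE = (0.759 - 0.66)/0.023087 = 4.2881
Critical value: z_0.025 = ±1.960
p-value < 0.0001
Decision: reject H₀ at α = 0.05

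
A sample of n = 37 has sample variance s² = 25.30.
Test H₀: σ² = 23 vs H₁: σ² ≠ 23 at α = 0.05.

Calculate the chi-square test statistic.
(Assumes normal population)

Answer: χ² = 39.6000, fail to reject H₀

Derivation:
df = n - 1 = 36
χ² = (n-1)s²/σ₀² = 36×25.30/23 = 39.6000
Critical values: χ²_{0.975,36} = 21.336, χ²_{0.025,36} = 54.437
Rejection region: χ² < 21.336 or χ² > 54.437
Decision: fail to reject H₀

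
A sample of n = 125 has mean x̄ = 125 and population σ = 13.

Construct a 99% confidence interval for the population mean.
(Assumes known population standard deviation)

Confidence level: 99%, α = 0.01
z_0.005 = 2.576
SE = σ/√n = 13/√125 = 1.1628
Margin of error = 2.576 × 1.1628 = 2.9954
CI: x̄ ± margin = 125 ± 2.9954
CI: (122.0046, 127.9954)

Answer: (122.0046, 127.9954)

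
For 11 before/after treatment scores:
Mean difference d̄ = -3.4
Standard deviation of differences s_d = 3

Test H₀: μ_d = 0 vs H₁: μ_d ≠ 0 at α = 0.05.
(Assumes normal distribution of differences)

Answer: t = -3.7590, reject H₀

Derivation:
df = n - 1 = 10
SE = s_d/√n = 3/√11 = 0.9045
t = d̄/SE = -3.4/0.9045 = -3.7590
Critical value: t_{0.025,10} = ±2.228
p-value ≈ 0.0037
Decision: reject H₀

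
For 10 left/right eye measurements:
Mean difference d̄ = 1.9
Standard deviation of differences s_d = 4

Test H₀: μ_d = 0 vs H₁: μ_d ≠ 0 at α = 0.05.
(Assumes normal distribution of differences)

df = n - 1 = 9
SE = s_d/√n = 4/√10 = 1.2649
t = d̄/SE = 1.9/1.2649 = 1.5021
Critical value: t_{0.025,9} = ±2.262
p-value ≈ 0.1673
Decision: fail to reject H₀

Answer: t = 1.5021, fail to reject H₀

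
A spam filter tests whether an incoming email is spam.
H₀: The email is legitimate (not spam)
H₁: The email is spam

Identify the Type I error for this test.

A Type I error (probability α) occurs when we reject a true H₀.
A Type II error (probability β) occurs when we fail to reject a false H₀.

Answer: Marking a legitimate email as spam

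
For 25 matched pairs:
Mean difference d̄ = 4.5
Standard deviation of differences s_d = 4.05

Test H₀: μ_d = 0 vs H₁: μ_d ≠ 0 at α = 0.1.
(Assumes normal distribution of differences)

Answer: t = 5.5556, reject H₀

Derivation:
df = n - 1 = 24
SE = s_d/√n = 4.05/√25 = 0.8100
t = d̄/SE = 4.5/0.8100 = 5.5556
Critical value: t_{0.05,24} = ±1.711
p-value < 0.0001
Decision: reject H₀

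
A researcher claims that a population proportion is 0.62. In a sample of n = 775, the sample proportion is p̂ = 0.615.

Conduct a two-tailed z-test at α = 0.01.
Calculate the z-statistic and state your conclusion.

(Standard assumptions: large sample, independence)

H₀: p = 0.62, H₁: p ≠ 0.62
Standard error: SE = √(p₀(1-p₀)/n) = √(0.62×0.38/775) = 0.017436
z-statistic: z = (p̂ - p₀)/SE = (0.615 - 0.62)/0.017436 = -0.2868
Critical value: z_0.005 = ±2.576
p-value = 0.7743
Decision: fail to reject H₀ at α = 0.01

Answer: z = -0.2868, fail to reject H₀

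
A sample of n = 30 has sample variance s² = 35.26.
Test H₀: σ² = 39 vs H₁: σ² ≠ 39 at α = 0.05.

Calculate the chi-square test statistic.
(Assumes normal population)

df = n - 1 = 29
χ² = (n-1)s²/σ₀² = 29×35.26/39 = 26.2190
Critical values: χ²_{0.975,29} = 16.047, χ²_{0.025,29} = 45.722
Rejection region: χ² < 16.047 or χ² > 45.722
Decision: fail to reject H₀

Answer: χ² = 26.2190, fail to reject H₀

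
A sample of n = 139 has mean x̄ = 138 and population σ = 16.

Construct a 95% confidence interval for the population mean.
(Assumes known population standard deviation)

Confidence level: 95%, α = 0.05
z_0.025 = 1.960
SE = σ/√n = 16/√139 = 1.3571
Margin of error = 1.960 × 1.3571 = 2.6599
CI: x̄ ± margin = 138 ± 2.6599
CI: (135.3401, 140.6599)

Answer: (135.3401, 140.6599)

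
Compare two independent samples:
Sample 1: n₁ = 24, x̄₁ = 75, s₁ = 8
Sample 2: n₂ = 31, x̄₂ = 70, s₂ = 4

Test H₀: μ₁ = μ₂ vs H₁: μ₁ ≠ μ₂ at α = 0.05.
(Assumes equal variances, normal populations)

Pooled variance: s²_p = [23×8² + 30×4²]/(53) = 36.8302
s_p = 6.0688
SE = s_p×√(1/n₁ + 1/n₂) = 6.0688×√(1/24 + 1/31) = 1.6501
t = (x̄₁ - x̄₂)/SE = (75 - 70)/1.6501 = 3.0301
df = 53, t-critical = ±2.006
Decision: reject H₀

Answer: t = 3.0301, reject H₀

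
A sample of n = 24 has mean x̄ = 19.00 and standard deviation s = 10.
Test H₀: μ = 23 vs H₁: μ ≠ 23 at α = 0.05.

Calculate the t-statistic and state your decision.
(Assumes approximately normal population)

df = n - 1 = 23
SE = s/√n = 10/√24 = 2.0412
t = (x̄ - μ₀)/SE = (19.00 - 23)/2.0412 = -1.9596
Critical value: t_{0.025,23} = ±2.069
p-value ≈ 0.0623
Decision: fail to reject H₀

Answer: t = -1.9596, fail to reject H₀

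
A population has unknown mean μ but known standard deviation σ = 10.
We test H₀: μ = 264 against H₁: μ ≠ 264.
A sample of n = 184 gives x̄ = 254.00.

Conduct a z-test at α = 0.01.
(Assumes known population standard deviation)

Answer: z = -13.5648, reject H₀

Derivation:
Standard error: SE = σ/√n = 10/√184 = 0.7372
z-statistic: z = (x̄ - μ₀)/SE = (254.00 - 264)/0.7372 = -13.5648
Critical value: ±2.576
p-value < 0.0001
Decision: reject H₀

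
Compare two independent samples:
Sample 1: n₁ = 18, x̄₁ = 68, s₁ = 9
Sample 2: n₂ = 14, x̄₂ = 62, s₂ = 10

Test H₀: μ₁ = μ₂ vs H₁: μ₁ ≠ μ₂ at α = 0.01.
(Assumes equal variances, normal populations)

Answer: t = 1.7824, fail to reject H₀

Derivation:
Pooled variance: s²_p = [17×9² + 13×10²]/(30) = 89.2333
s_p = 9.4463
SE = s_p×√(1/n₁ + 1/n₂) = 9.4463×√(1/18 + 1/14) = 3.3662
t = (x̄₁ - x̄₂)/SE = (68 - 62)/3.3662 = 1.7824
df = 30, t-critical = ±2.750
Decision: fail to reject H₀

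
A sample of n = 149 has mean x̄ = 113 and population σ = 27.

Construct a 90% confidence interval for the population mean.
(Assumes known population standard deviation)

Confidence level: 90%, α = 0.1
z_0.05 = 1.645
SE = σ/√n = 27/√149 = 2.2119
Margin of error = 1.645 × 2.2119 = 3.6386
CI: x̄ ± margin = 113 ± 3.6386
CI: (109.3614, 116.6386)

Answer: (109.3614, 116.6386)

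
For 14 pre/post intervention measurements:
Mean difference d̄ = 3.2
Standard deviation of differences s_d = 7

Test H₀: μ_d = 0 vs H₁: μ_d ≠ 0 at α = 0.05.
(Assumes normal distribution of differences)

df = n - 1 = 13
SE = s_d/√n = 7/√14 = 1.8708
t = d̄/SE = 3.2/1.8708 = 1.7105
Critical value: t_{0.025,13} = ±2.160
p-value ≈ 0.1109
Decision: fail to reject H₀

Answer: t = 1.7105, fail to reject H₀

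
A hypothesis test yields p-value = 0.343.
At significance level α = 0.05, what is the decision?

Compare p-value to α:
0.343 ≥ 0.05
Decision: fail to reject H₀

Answer: fail to reject H₀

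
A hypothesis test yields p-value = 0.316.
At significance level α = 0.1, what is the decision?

Answer: fail to reject H₀

Derivation:
Compare p-value to α:
0.316 ≥ 0.1
Decision: fail to reject H₀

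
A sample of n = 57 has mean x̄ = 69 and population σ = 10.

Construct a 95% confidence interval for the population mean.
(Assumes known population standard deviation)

Confidence level: 95%, α = 0.05
z_0.025 = 1.960
SE = σ/√n = 10/√57 = 1.3245
Margin of error = 1.960 × 1.3245 = 2.5960
CI: x̄ ± margin = 69 ± 2.5960
CI: (66.4040, 71.5960)

Answer: (66.4040, 71.5960)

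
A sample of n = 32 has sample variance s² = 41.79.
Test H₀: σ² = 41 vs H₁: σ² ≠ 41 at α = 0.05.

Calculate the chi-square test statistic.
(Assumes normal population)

Answer: χ² = 31.5973, fail to reject H₀

Derivation:
df = n - 1 = 31
χ² = (n-1)s²/σ₀² = 31×41.79/41 = 31.5973
Critical values: χ²_{0.975,31} = 17.539, χ²_{0.025,31} = 48.232
Rejection region: χ² < 17.539 or χ² > 48.232
Decision: fail to reject H₀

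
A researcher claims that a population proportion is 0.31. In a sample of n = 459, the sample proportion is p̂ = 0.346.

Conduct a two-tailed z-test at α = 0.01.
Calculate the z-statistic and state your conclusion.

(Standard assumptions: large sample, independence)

Answer: z = 1.6677, fail to reject H₀

Derivation:
H₀: p = 0.31, H₁: p ≠ 0.31
Standard error: SE = √(p₀(1-p₀)/n) = √(0.31×0.69/459) = 0.021587
z-statistic: z = (p̂ - p₀)/SE = (0.346 - 0.31)/0.021587 = 1.6677
Critical value: z_0.005 = ±2.576
p-value = 0.0954
Decision: fail to reject H₀ at α = 0.01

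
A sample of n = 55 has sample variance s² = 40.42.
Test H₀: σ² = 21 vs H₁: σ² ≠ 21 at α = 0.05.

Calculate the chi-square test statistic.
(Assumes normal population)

Answer: χ² = 103.9371, reject H₀

Derivation:
df = n - 1 = 54
χ² = (n-1)s²/σ₀² = 54×40.42/21 = 103.9371
Critical values: χ²_{0.975,54} = 35.586, χ²_{0.025,54} = 76.192
Rejection region: χ² < 35.586 or χ² > 76.192
Decision: reject H₀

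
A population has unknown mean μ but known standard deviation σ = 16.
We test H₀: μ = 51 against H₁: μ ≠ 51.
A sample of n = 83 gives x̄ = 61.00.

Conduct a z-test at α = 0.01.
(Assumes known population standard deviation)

Standard error: SE = σ/√n = 16/√83 = 1.7562
z-statistic: z = (x̄ - μ₀)/SE = (61.00 - 51)/1.7562 = 5.6941
Critical value: ±2.576
p-value < 0.0001
Decision: reject H₀

Answer: z = 5.6941, reject H₀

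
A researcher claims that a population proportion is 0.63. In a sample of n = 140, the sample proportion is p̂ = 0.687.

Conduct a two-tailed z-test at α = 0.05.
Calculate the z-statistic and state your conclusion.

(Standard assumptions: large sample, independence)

H₀: p = 0.63, H₁: p ≠ 0.63
Standard error: SE = √(p₀(1-p₀)/n) = √(0.63×0.37/140) = 0.040804
z-statistic: z = (p̂ - p₀)/SE = (0.687 - 0.63)/0.040804 = 1.3969
Critical value: z_0.025 = ±1.960
p-value = 0.1624
Decision: fail to reject H₀ at α = 0.05

Answer: z = 1.3969, fail to reject H₀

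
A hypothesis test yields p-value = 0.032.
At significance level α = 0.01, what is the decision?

Answer: fail to reject H₀

Derivation:
Compare p-value to α:
0.032 ≥ 0.01
Decision: fail to reject H₀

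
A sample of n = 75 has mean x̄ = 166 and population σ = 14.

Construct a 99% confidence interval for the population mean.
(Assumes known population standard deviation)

Confidence level: 99%, α = 0.01
z_0.005 = 2.576
SE = σ/√n = 14/√75 = 1.6166
Margin of error = 2.576 × 1.6166 = 4.1644
CI: x̄ ± margin = 166 ± 4.1644
CI: (161.8356, 170.1644)

Answer: (161.8356, 170.1644)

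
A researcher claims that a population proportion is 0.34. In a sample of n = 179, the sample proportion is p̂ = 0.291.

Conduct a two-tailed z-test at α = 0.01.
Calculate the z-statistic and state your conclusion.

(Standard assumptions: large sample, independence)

Answer: z = -1.3839, fail to reject H₀

Derivation:
H₀: p = 0.34, H₁: p ≠ 0.34
Standard error: SE = √(p₀(1-p₀)/n) = √(0.34×0.66/179) = 0.035407
z-statistic: z = (p̂ - p₀)/SE = (0.291 - 0.34)/0.035407 = -1.3839
Critical value: z_0.005 = ±2.576
p-value = 0.1664
Decision: fail to reject H₀ at α = 0.01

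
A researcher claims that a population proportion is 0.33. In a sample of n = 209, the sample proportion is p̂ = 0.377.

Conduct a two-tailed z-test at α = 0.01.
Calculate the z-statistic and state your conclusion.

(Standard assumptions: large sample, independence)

Answer: z = 1.4450, fail to reject H₀

Derivation:
H₀: p = 0.33, H₁: p ≠ 0.33
Standard error: SE = √(p₀(1-p₀)/n) = √(0.33×0.67/209) = 0.032525
z-statistic: z = (p̂ - p₀)/SE = (0.377 - 0.33)/0.032525 = 1.4450
Critical value: z_0.005 = ±2.576
p-value = 0.1485
Decision: fail to reject H₀ at α = 0.01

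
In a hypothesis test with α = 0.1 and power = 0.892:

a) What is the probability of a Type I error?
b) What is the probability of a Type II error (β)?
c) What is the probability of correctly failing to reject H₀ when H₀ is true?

Answer: a) 0.1, b) 0.108, c) 0.9

Derivation:
a) Type I error probability = α = 0.1
b) Power = P(reject H₀ | H₁ true) = 1 - β = 0.892, so Type II error probability = β = 1 - Power = 0.108
c) P(fail to reject H₀ | H₀ true) = 1 - α = 0.9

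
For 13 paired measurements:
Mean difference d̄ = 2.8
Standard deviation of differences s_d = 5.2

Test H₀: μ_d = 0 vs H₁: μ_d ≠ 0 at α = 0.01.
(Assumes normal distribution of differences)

df = n - 1 = 12
SE = s_d/√n = 5.2/√13 = 1.4422
t = d̄/SE = 2.8/1.4422 = 1.9415
Critical value: t_{0.005,12} = ±3.055
p-value ≈ 0.0760
Decision: fail to reject H₀

Answer: t = 1.9415, fail to reject H₀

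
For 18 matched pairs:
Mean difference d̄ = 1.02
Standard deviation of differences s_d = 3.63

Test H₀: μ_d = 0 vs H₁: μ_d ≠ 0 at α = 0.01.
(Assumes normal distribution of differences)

df = n - 1 = 17
SE = s_d/√n = 3.63/√18 = 0.8556
t = d̄/SE = 1.02/0.8556 = 1.1921
Critical value: t_{0.005,17} = ±2.898
p-value ≈ 0.2496
Decision: fail to reject H₀

Answer: t = 1.1921, fail to reject H₀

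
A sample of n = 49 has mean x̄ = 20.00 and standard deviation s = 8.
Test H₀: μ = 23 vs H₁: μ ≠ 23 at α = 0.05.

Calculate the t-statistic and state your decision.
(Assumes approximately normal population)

df = n - 1 = 48
SE = s/√n = 8/√49 = 1.1429
t = (x̄ - μ₀)/SE = (20.00 - 23)/1.1429 = -2.6249
Critical value: t_{0.025,48} = ±2.011
p-value ≈ 0.0116
Decision: reject H₀

Answer: t = -2.6249, reject H₀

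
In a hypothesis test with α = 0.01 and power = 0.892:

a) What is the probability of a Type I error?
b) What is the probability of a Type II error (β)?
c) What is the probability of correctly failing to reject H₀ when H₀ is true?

Answer: a) 0.01, b) 0.108, c) 0.99

Derivation:
a) Type I error probability = α = 0.01
b) Power = P(reject H₀ | H₁ true) = 1 - β = 0.892, so Type II error probability = β = 1 - Power = 0.108
c) P(fail to reject H₀ | H₀ true) = 1 - α = 0.99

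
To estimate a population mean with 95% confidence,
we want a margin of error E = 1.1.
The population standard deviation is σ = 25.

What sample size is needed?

Answer: n = 1985

Derivation:
z_0.025 = 1.960
n = (z×σ/E)² = (1.960×25/1.1)²
n = 1984.2975
Round up: n = 1985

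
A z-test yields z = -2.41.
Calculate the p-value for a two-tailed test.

Answer: p-value ≈ 0.0160

Derivation:
For z = -2.41:
p = 2×P(Z > |-2.41|) = 2×(1 - Φ(2.41)) = 0.0160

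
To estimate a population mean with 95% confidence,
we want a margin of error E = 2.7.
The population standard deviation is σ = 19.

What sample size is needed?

Answer: n = 191

Derivation:
z_0.025 = 1.960
n = (z×σ/E)² = (1.960×19/2.7)²
n = 190.2356
Round up: n = 191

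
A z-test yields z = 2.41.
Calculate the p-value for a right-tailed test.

Answer: p-value ≈ 0.0080

Derivation:
For z = 2.41:
p = P(Z > 2.41) = 1 - Φ(2.41) = 0.0080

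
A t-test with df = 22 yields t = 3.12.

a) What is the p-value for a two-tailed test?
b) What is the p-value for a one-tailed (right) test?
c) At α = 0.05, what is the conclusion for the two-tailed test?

Answer: a) 0.0050, b) 0.0025, c) reject H₀

Derivation:
Using t-distribution with df = 22:
a) Two-tailed: p = 2×P(T > 3.12) = 0.0050
b) One-tailed: p = P(T > 3.12) = 0.0025
c) 0.0050 < 0.05, reject H₀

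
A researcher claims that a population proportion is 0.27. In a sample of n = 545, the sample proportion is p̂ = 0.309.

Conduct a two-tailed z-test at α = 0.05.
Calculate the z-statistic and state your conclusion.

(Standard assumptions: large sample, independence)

Answer: z = 2.0508, reject H₀

Derivation:
H₀: p = 0.27, H₁: p ≠ 0.27
Standard error: SE = √(p₀(1-p₀)/n) = √(0.27×0.73/545) = 0.019017
z-statistic: z = (p̂ - p₀)/SE = (0.309 - 0.27)/0.019017 = 2.0508
Critical value: z_0.025 = ±1.960
p-value = 0.0403
Decision: reject H₀ at α = 0.05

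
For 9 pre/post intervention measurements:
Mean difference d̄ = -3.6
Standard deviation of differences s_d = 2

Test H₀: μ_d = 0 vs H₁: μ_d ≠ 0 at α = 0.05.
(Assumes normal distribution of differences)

Answer: t = -5.3997, reject H₀

Derivation:
df = n - 1 = 8
SE = s_d/√n = 2/√9 = 0.6667
t = d̄/SE = -3.6/0.6667 = -5.3997
Critical value: t_{0.025,8} = ±2.306
p-value ≈ 0.0006
Decision: reject H₀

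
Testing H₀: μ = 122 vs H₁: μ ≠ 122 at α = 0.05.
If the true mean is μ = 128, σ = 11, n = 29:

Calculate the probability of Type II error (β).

Answer: β ≈ 0.1642

Derivation:
SE = σ/√n = 11/√29 = 2.0426
Critical values: μ₀ ± z_0.025×SE = 122 ± 1.960×2.0426
Acceptance region: (117.9965, 126.0035)
Under H₁ (μ = 128): z_high = (126.0035 - 128)/2.0426 = -0.9774, z_low = (117.9965 - 128)/2.0426 = -4.8974
β = P(not reject | H₁) = Φ(-0.9774) - Φ(-4.8974) ≈ 0.1642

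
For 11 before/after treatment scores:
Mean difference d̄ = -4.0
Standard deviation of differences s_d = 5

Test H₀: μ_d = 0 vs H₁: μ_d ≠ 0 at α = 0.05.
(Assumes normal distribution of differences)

Answer: t = -2.6532, reject H₀

Derivation:
df = n - 1 = 10
SE = s_d/√n = 5/√11 = 1.5076
t = d̄/SE = -4.0/1.5076 = -2.6532
Critical value: t_{0.025,10} = ±2.228
p-value ≈ 0.0242
Decision: reject H₀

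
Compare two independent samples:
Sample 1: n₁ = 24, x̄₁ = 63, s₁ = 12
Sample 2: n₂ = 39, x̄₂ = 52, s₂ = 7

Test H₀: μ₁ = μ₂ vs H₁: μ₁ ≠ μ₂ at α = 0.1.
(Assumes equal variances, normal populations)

Answer: t = 4.6037, reject H₀

Derivation:
Pooled variance: s²_p = [23×12² + 38×7²]/(61) = 84.8197
s_p = 9.2098
SE = s_p×√(1/n₁ + 1/n₂) = 9.2098×√(1/24 + 1/39) = 2.3894
t = (x̄₁ - x̄₂)/SE = (63 - 52)/2.3894 = 4.6037
df = 61, t-critical = ±1.670
Decision: reject H₀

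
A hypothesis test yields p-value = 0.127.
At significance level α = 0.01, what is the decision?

Answer: fail to reject H₀

Derivation:
Compare p-value to α:
0.127 ≥ 0.01
Decision: fail to reject H₀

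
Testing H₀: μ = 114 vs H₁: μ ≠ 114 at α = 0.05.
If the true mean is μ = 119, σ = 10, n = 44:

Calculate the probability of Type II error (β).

Answer: β ≈ 0.0875

Derivation:
SE = σ/√n = 10/√44 = 1.5076
Critical values: μ₀ ± z_0.025×SE = 114 ± 1.960×1.5076
Acceptance region: (111.0451, 116.9549)
Under H₁ (μ = 119): z_high = (116.9549 - 119)/1.5076 = -1.3565, z_low = (111.0451 - 119)/1.5076 = -5.2765
β = P(not reject | H₁) = Φ(-1.3565) - Φ(-5.2765) ≈ 0.0875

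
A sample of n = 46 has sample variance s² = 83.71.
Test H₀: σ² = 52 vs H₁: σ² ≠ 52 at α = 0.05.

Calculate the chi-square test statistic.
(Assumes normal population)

Answer: χ² = 72.4413, reject H₀

Derivation:
df = n - 1 = 45
χ² = (n-1)s²/σ₀² = 45×83.71/52 = 72.4413
Critical values: χ²_{0.975,45} = 28.366, χ²_{0.025,45} = 65.410
Rejection region: χ² < 28.366 or χ² > 65.410
Decision: reject H₀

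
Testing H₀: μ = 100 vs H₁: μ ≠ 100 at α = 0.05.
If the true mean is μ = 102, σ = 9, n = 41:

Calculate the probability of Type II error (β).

Answer: β ≈ 0.7040

Derivation:
SE = σ/√n = 9/√41 = 1.4056
Critical values: μ₀ ± z_0.025×SE = 100 ± 1.960×1.4056
Acceptance region: (97.2450, 102.7550)
Under H₁ (μ = 102): z_high = (102.7550 - 102)/1.4056 = 0.5371, z_low = (97.2450 - 102)/1.4056 = -3.3829
β = P(not reject | H₁) = Φ(0.5371) - Φ(-3.3829) ≈ 0.7040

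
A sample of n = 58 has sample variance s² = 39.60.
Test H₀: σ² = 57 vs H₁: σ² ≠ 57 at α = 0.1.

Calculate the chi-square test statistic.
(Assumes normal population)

Answer: χ² = 39.6000, reject H₀

Derivation:
df = n - 1 = 57
χ² = (n-1)s²/σ₀² = 57×39.60/57 = 39.6000
Critical values: χ²_{0.95,57} = 40.646, χ²_{0.05,57} = 75.624
Rejection region: χ² < 40.646 or χ² > 75.624
Decision: reject H₀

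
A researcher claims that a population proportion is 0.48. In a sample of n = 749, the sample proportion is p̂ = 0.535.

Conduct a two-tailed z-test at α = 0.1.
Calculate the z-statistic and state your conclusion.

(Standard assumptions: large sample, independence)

H₀: p = 0.48, H₁: p ≠ 0.48
Standard error: SE = √(p₀(1-p₀)/n) = √(0.48×0.52/749) = 0.018255
z-statistic: z = (p̂ - p₀)/SE = (0.535 - 0.48)/0.018255 = 3.0129
Critical value: z_0.05 = ±1.645
p-value = 0.0026
Decision: reject H₀ at α = 0.1

Answer: z = 3.0129, reject H₀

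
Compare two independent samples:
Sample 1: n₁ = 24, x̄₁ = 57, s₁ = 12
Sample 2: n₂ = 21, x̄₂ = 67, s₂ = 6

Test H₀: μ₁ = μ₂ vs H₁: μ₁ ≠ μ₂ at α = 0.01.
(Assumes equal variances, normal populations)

Answer: t = -3.4560, reject H₀

Derivation:
Pooled variance: s²_p = [23×12² + 20×6²]/(43) = 93.7674
s_p = 9.6834
SE = s_p×√(1/n₁ + 1/n₂) = 9.6834×√(1/24 + 1/21) = 2.8935
t = (x̄₁ - x̄₂)/SE = (57 - 67)/2.8935 = -3.4560
df = 43, t-critical = ±2.695
Decision: reject H₀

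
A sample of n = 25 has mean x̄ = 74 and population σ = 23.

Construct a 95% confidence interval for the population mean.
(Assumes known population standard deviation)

Confidence level: 95%, α = 0.05
z_0.025 = 1.960
SE = σ/√n = 23/√25 = 4.6000
Margin of error = 1.960 × 4.6000 = 9.0160
CI: x̄ ± margin = 74 ± 9.0160
CI: (64.9840, 83.0160)

Answer: (64.9840, 83.0160)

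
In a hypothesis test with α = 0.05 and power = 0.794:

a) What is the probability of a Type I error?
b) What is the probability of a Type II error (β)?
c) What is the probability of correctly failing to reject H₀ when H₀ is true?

a) Type I error probability = α = 0.05
b) Power = P(reject H₀ | H₁ true) = 1 - β = 0.794, so Type II error probability = β = 1 - Power = 0.206
c) P(fail to reject H₀ | H₀ true) = 1 - α = 0.95

Answer: a) 0.05, b) 0.206, c) 0.95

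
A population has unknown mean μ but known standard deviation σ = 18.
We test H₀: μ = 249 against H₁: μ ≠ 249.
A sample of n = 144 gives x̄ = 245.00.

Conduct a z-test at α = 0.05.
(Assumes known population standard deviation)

Standard error: SE = σ/√n = 18/√144 = 1.5000
z-statistic: z = (x̄ - μ₀)/SE = (245.00 - 249)/1.5000 = -2.6667
Critical value: ±1.960
p-value = 0.0077
Decision: reject H₀

Answer: z = -2.6667, reject H₀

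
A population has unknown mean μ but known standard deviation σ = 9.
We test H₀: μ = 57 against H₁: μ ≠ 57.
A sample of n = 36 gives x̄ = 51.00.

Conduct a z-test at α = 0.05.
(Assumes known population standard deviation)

Standard error: SE = σ/√n = 9/√36 = 1.5000
z-statistic: z = (x̄ - μ₀)/SE = (51.00 - 57)/1.5000 = -4.0000
Critical value: ±1.960
p-value = 0.0001
Decision: reject H₀

Answer: z = -4.0000, reject H₀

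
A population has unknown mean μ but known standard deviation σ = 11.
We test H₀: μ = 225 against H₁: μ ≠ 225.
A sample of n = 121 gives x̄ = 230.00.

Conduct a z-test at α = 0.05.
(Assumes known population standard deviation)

Standard error: SE = σ/√n = 11/√121 = 1.0000
z-statistic: z = (x̄ - μ₀)/SE = (230.00 - 225)/1.0000 = 5.0000
Critical value: ±1.960
p-value < 0.0001
Decision: reject H₀

Answer: z = 5.0000, reject H₀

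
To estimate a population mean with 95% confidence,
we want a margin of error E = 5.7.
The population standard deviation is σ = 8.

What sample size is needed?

Answer: n = 8

Derivation:
z_0.025 = 1.960
n = (z×σ/E)² = (1.960×8/5.7)²
n = 7.5673
Round up: n = 8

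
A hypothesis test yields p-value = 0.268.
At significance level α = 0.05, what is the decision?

Compare p-value to α:
0.268 ≥ 0.05
Decision: fail to reject H₀

Answer: fail to reject H₀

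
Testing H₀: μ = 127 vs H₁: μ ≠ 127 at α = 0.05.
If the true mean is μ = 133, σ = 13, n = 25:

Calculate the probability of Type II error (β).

SE = σ/√n = 13/√25 = 2.6000
Critical values: μ₀ ± z_0.025×SE = 127 ± 1.960×2.6000
Acceptance region: (121.9040, 132.0960)
Under H₁ (μ = 133): z_high = (132.0960 - 133)/2.6000 = -0.3477, z_low = (121.9040 - 133)/2.6000 = -4.2677
β = P(not reject | H₁) = Φ(-0.3477) - Φ(-4.2677) ≈ 0.3640

Answer: β ≈ 0.3640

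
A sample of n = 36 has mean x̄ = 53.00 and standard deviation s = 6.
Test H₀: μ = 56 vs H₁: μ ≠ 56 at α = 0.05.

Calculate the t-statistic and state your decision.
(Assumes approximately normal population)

Answer: t = -3.0000, reject H₀

Derivation:
df = n - 1 = 35
SE = s/√n = 6/√36 = 1.0000
t = (x̄ - μ₀)/SE = (53.00 - 56)/1.0000 = -3.0000
Critical value: t_{0.025,35} = ±2.030
p-value ≈ 0.0049
Decision: reject H₀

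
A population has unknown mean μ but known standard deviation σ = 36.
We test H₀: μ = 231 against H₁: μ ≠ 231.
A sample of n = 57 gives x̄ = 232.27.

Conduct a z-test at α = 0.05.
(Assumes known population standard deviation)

Answer: z = 0.2663, fail to reject H₀

Derivation:
Standard error: SE = σ/√n = 36/√57 = 4.7683
z-statistic: z = (x̄ - μ₀)/SE = (232.27 - 231)/4.7683 = 0.2663
Critical value: ±1.960
p-value = 0.7900
Decision: fail to reject H₀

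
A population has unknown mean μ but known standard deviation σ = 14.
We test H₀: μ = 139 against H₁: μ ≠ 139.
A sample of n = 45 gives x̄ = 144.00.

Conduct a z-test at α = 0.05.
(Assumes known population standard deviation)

Standard error: SE = σ/√n = 14/√45 = 2.0870
z-statistic: z = (x̄ - μ₀)/SE = (144.00 - 139)/2.0870 = 2.3958
Critical value: ±1.960
p-value = 0.0166
Decision: reject H₀

Answer: z = 2.3958, reject H₀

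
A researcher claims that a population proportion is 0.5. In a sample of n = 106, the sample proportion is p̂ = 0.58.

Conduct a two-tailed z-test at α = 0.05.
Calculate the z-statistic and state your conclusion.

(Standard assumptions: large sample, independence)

H₀: p = 0.5, H₁: p ≠ 0.5
Standard error: SE = √(p₀(1-p₀)/n) = √(0.5×0.5/106) = 0.048564
z-statistic: z = (p̂ - p₀)/SE = (0.58 - 0.5)/0.048564 = 1.6473
Critical value: z_0.025 = ±1.960
p-value = 0.0995
Decision: fail to reject H₀ at α = 0.05

Answer: z = 1.6473, fail to reject H₀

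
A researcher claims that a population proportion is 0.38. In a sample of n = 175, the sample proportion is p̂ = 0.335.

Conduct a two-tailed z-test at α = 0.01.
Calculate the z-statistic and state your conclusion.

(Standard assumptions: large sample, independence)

H₀: p = 0.38, H₁: p ≠ 0.38
Standard error: SE = √(p₀(1-p₀)/n) = √(0.38×0.62/175) = 0.036692
z-statistic: z = (p̂ - p₀)/SE = (0.335 - 0.38)/0.036692 = -1.2264
Critical value: z_0.005 = ±2.576
p-value = 0.2200
Decision: fail to reject H₀ at α = 0.01

Answer: z = -1.2264, fail to reject H₀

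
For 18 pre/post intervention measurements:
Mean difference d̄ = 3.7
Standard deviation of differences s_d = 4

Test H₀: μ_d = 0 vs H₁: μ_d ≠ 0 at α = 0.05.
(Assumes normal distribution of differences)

df = n - 1 = 17
SE = s_d/√n = 4/√18 = 0.9428
t = d̄/SE = 3.7/0.9428 = 3.9245
Critical value: t_{0.025,17} = ±2.110
p-value ≈ 0.0011
Decision: reject H₀

Answer: t = 3.9245, reject H₀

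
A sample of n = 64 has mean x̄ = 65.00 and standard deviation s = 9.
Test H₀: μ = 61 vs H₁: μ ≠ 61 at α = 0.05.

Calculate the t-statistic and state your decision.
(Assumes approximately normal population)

Answer: t = 3.5556, reject H₀

Derivation:
df = n - 1 = 63
SE = s/√n = 9/√64 = 1.1250
t = (x̄ - μ₀)/SE = (65.00 - 61)/1.1250 = 3.5556
Critical value: t_{0.025,63} = ±1.998
p-value ≈ 0.0007
Decision: reject H₀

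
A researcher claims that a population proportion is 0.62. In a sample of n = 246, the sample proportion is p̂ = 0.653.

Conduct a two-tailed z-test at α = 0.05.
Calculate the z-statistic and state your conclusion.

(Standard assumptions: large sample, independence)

Answer: z = 1.0663, fail to reject H₀

Derivation:
H₀: p = 0.62, H₁: p ≠ 0.62
Standard error: SE = √(p₀(1-p₀)/n) = √(0.62×0.38/246) = 0.030947
z-statistic: z = (p̂ - p₀)/SE = (0.653 - 0.62)/0.030947 = 1.0663
Critical value: z_0.025 = ±1.960
p-value = 0.2863
Decision: fail to reject H₀ at α = 0.05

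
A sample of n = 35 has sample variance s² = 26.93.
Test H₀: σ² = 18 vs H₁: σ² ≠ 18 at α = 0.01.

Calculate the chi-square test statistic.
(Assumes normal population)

Answer: χ² = 50.8678, fail to reject H₀

Derivation:
df = n - 1 = 34
χ² = (n-1)s²/σ₀² = 34×26.93/18 = 50.8678
Critical values: χ²_{0.995,34} = 16.501, χ²_{0.005,34} = 58.964
Rejection region: χ² < 16.501 or χ² > 58.964
Decision: fail to reject H₀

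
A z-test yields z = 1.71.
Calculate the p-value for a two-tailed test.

For z = 1.71:
p = 2×P(Z > |1.71|) = 2×(1 - Φ(1.71)) = 0.0873

Answer: p-value ≈ 0.0873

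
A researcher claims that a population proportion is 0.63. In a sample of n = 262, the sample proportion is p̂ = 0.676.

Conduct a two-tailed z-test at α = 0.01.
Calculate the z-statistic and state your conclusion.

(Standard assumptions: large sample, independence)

H₀: p = 0.63, H₁: p ≠ 0.63
Standard error: SE = √(p₀(1-p₀)/n) = √(0.63×0.37/262) = 0.029828
z-statistic: z = (p̂ - p₀)/SE = (0.676 - 0.63)/0.029828 = 1.5422
Critical value: z_0.005 = ±2.576
p-value = 0.1230
Decision: fail to reject H₀ at α = 0.01

Answer: z = 1.5422, fail to reject H₀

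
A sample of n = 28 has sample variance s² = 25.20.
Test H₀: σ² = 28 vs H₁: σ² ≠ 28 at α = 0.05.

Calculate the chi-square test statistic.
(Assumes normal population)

Answer: χ² = 24.3000, fail to reject H₀

Derivation:
df = n - 1 = 27
χ² = (n-1)s²/σ₀² = 27×25.20/28 = 24.3000
Critical values: χ²_{0.975,27} = 14.573, χ²_{0.025,27} = 43.195
Rejection region: χ² < 14.573 or χ² > 43.195
Decision: fail to reject H₀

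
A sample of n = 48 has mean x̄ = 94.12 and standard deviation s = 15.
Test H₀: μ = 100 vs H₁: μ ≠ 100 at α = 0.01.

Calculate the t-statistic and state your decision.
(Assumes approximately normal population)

df = n - 1 = 47
SE = s/√n = 15/√48 = 2.1651
t = (x̄ - μ₀)/SE = (94.12 - 100)/2.1651 = -2.7158
Critical value: t_{0.005,47} = ±2.685
p-value ≈ 0.0092
Decision: reject H₀

Answer: t = -2.7158, reject H₀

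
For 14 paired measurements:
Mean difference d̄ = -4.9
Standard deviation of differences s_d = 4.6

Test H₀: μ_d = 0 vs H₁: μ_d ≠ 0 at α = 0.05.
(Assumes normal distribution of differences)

df = n - 1 = 13
SE = s_d/√n = 4.6/√14 = 1.2294
t = d̄/SE = -4.9/1.2294 = -3.9857
Critical value: t_{0.025,13} = ±2.160
p-value ≈ 0.0016
Decision: reject H₀

Answer: t = -3.9857, reject H₀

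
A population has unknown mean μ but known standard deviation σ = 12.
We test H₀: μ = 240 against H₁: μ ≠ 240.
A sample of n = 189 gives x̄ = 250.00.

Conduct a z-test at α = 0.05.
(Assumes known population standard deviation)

Answer: z = 11.4561, reject H₀

Derivation:
Standard error: SE = σ/√n = 12/√189 = 0.8729
z-statistic: z = (x̄ - μ₀)/SE = (250.00 - 240)/0.8729 = 11.4561
Critical value: ±1.960
p-value < 0.0001
Decision: reject H₀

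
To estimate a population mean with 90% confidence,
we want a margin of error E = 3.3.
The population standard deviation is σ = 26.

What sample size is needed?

Answer: n = 168

Derivation:
z_0.05 = 1.645
n = (z×σ/E)² = (1.645×26/3.3)²
n = 167.9773
Round up: n = 168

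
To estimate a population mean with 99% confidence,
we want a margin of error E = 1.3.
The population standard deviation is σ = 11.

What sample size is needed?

Answer: n = 476

Derivation:
z_0.005 = 2.576
n = (z×σ/E)² = (2.576×11/1.3)²
n = 475.1059
Round up: n = 476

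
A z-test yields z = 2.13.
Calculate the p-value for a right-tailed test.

For z = 2.13:
p = P(Z > 2.13) = 1 - Φ(2.13) = 0.0166

Answer: p-value ≈ 0.0166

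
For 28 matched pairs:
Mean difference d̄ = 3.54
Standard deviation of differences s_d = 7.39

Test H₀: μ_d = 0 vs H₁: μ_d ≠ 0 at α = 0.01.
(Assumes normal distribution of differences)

Answer: t = 2.5347, fail to reject H₀

Derivation:
df = n - 1 = 27
SE = s_d/√n = 7.39/√28 = 1.3966
t = d̄/SE = 3.54/1.3966 = 2.5347
Critical value: t_{0.005,27} = ±2.771
p-value ≈ 0.0174
Decision: fail to reject H₀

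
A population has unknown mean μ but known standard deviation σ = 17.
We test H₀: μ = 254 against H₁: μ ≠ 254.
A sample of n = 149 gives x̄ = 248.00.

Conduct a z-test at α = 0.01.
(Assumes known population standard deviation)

Answer: z = -4.3082, reject H₀

Derivation:
Standard error: SE = σ/√n = 17/√149 = 1.3927
z-statistic: z = (x̄ - μ₀)/SE = (248.00 - 254)/1.3927 = -4.3082
Critical value: ±2.576
p-value < 0.0001
Decision: reject H₀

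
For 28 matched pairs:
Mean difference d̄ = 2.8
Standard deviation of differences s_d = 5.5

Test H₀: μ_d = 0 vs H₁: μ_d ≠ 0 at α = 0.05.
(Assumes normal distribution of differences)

Answer: t = 2.6939, reject H₀

Derivation:
df = n - 1 = 27
SE = s_d/√n = 5.5/√28 = 1.0394
t = d̄/SE = 2.8/1.0394 = 2.6939
Critical value: t_{0.025,27} = ±2.052
p-value ≈ 0.0120
Decision: reject H₀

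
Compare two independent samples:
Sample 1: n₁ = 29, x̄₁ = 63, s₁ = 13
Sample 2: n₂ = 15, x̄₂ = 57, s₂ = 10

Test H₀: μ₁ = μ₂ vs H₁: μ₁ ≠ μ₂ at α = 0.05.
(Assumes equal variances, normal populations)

Pooled variance: s²_p = [28×13² + 14×10²]/(42) = 146.0000
s_p = 12.0830
SE = s_p×√(1/n₁ + 1/n₂) = 12.0830×√(1/29 + 1/15) = 3.8429
t = (x̄₁ - x̄₂)/SE = (63 - 57)/3.8429 = 1.5613
df = 42, t-critical = ±2.018
Decision: fail to reject H₀

Answer: t = 1.5613, fail to reject H₀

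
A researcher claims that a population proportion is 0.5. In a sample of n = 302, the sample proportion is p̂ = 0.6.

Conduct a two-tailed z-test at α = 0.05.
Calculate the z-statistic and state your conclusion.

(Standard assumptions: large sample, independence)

Answer: z = 3.4756, reject H₀

Derivation:
H₀: p = 0.5, H₁: p ≠ 0.5
Standard error: SE = √(p₀(1-p₀)/n) = √(0.5×0.5/302) = 0.028772
z-statistic: z = (p̂ - p₀)/SE = (0.6 - 0.5)/0.028772 = 3.4756
Critical value: z_0.025 = ±1.960
p-value = 0.0005
Decision: reject H₀ at α = 0.05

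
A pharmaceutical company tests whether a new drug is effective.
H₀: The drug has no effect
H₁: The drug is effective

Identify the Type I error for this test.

Answer: Concluding the drug is effective when it actually has no effect

Derivation:
Type I error: rejecting H₀ when it is actually true (false positive).
Type II error: failing to reject H₀ when H₁ is actually true (false negative).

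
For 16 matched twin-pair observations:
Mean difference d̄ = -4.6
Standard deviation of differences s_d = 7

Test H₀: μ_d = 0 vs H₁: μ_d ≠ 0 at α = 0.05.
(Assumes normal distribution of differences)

df = n - 1 = 15
SE = s_d/√n = 7/√16 = 1.7500
t = d̄/SE = -4.6/1.7500 = -2.6286
Critical value: t_{0.025,15} = ±2.131
p-value ≈ 0.0190
Decision: reject H₀

Answer: t = -2.6286, reject H₀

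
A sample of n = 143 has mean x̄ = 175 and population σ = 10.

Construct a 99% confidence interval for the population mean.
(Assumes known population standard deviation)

Confidence level: 99%, α = 0.01
z_0.005 = 2.576
SE = σ/√n = 10/√143 = 0.8362
Margin of error = 2.576 × 0.8362 = 2.1541
CI: x̄ ± margin = 175 ± 2.1541
CI: (172.8459, 177.1541)

Answer: (172.8459, 177.1541)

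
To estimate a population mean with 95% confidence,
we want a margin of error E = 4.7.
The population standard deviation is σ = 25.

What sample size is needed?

Answer: n = 109

Derivation:
z_0.025 = 1.960
n = (z×σ/E)² = (1.960×25/4.7)²
n = 108.6917
Round up: n = 109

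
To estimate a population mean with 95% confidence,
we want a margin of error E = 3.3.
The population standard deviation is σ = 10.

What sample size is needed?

Answer: n = 36

Derivation:
z_0.025 = 1.960
n = (z×σ/E)² = (1.960×10/3.3)²
n = 35.2764
Round up: n = 36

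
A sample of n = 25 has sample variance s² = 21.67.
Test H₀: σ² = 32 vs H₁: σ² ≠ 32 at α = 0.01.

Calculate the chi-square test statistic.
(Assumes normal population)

df = n - 1 = 24
χ² = (n-1)s²/σ₀² = 24×21.67/32 = 16.2525
Critical values: χ²_{0.995,24} = 9.886, χ²_{0.005,24} = 45.559
Rejection region: χ² < 9.886 or χ² > 45.559
Decision: fail to reject H₀

Answer: χ² = 16.2525, fail to reject H₀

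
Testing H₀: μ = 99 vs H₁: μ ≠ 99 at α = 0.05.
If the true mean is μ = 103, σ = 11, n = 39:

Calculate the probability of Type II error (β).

SE = σ/√n = 11/√39 = 1.7614
Critical values: μ₀ ± z_0.025×SE = 99 ± 1.960×1.7614
Acceptance region: (95.5477, 102.4523)
Under H₁ (μ = 103): z_high = (102.4523 - 103)/1.7614 = -0.3109, z_low = (95.5477 - 103)/1.7614 = -4.2309
β = P(not reject | H₁) = Φ(-0.3109) - Φ(-4.2309) ≈ 0.3779

Answer: β ≈ 0.3779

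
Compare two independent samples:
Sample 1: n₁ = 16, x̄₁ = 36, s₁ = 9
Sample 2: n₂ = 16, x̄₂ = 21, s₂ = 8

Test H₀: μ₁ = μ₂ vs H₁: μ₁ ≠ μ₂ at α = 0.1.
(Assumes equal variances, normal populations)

Answer: t = 4.9827, reject H₀

Derivation:
Pooled variance: s²_p = [15×9² + 15×8²]/(30) = 72.5000
s_p = 8.5147
SE = s_p×√(1/n₁ + 1/n₂) = 8.5147×√(1/16 + 1/16) = 3.0104
t = (x̄₁ - x̄₂)/SE = (36 - 21)/3.0104 = 4.9827
df = 30, t-critical = ±1.697
Decision: reject H₀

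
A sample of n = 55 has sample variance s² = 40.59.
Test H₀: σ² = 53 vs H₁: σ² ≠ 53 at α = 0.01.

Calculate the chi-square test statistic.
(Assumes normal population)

Answer: χ² = 41.3558, fail to reject H₀

Derivation:
df = n - 1 = 54
χ² = (n-1)s²/σ₀² = 54×40.59/53 = 41.3558
Critical values: χ²_{0.995,54} = 30.981, χ²_{0.005,54} = 84.502
Rejection region: χ² < 30.981 or χ² > 84.502
Decision: fail to reject H₀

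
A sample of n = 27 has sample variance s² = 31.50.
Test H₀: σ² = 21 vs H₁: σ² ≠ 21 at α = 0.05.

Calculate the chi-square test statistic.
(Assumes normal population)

Answer: χ² = 39.0000, fail to reject H₀

Derivation:
df = n - 1 = 26
χ² = (n-1)s²/σ₀² = 26×31.50/21 = 39.0000
Critical values: χ²_{0.975,26} = 13.844, χ²_{0.025,26} = 41.923
Rejection region: χ² < 13.844 or χ² > 41.923
Decision: fail to reject H₀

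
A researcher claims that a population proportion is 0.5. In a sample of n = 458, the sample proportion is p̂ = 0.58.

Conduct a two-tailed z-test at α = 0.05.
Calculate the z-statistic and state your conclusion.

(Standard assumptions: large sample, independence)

H₀: p = 0.5, H₁: p ≠ 0.5
Standard error: SE = √(p₀(1-p₀)/n) = √(0.5×0.5/458) = 0.023363
z-statistic: z = (p̂ - p₀)/SE = (0.58 - 0.5)/0.023363 = 3.4242
Critical value: z_0.025 = ±1.960
p-value = 0.0006
Decision: reject H₀ at α = 0.05

Answer: z = 3.4242, reject H₀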